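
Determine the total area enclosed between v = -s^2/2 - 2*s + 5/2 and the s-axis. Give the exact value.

18

The curve meets the s-axis where -s^2/2 - 2*s + 5/2 = 0, i.e. -(s - 1)*(s + 5)/2 = 0, at s = -5, 1.
On [-5, 1] the curve lies above the axis; ∫[-5,1] (-s^2/2 - 2*s + 5/2) ds = 18, giving area 18.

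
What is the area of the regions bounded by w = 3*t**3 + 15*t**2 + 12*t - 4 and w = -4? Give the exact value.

71/2

Set the curves equal: 3*t**3 + 15*t**2 + 12*t - 4 = -4, so 3*t**3 + 15*t**2 + 12*t = 0, which factors as 3*t*(t + 1)*(t + 4) = 0. The curves meet at t = -4, -1, 0.
On [-4, -1], w = 3*t**3 + 15*t**2 + 12*t - 4 is on top; that piece has area ∫[-4,-1] (3*t**3 + 15*t**2 + 12*t) dt = 135/4.
On [-1, 0], w = -4 is on top; that piece has area ∫[-1,0] (-(3*t**3 + 15*t**2 + 12*t)) dt = 7/4.
Total enclosed area = 135/4 + 7/4 = 71/2.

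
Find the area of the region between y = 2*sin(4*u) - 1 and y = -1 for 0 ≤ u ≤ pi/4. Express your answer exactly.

1

On [0, pi/4], (2*sin(4*u) - 1) - (-1) = 2*sin(4*u) is ≥ 0 throughout, so the area is a single integral of |2*sin(4*u)|.
∫[0,pi/4] (2*sin(4*u)) du = 1.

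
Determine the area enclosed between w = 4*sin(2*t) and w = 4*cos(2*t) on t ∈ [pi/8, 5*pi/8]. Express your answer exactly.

4*sqrt(2)

On [pi/8, 5*pi/8], (4*sin(2*t)) - (4*cos(2*t)) = 4*sin(2*t) - 4*cos(2*t) is ≥ 0 throughout, so the area is a single integral of |4*sin(2*t) - 4*cos(2*t)|.
∫[pi/8,5*pi/8] (4*sin(2*t) - 4*cos(2*t)) dt = 4*sqrt(2).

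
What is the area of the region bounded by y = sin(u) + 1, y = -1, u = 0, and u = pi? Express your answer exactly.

2 + 2*pi

On [0, pi], (sin(u) + 1) - (-1) = sin(u) + 2 is ≥ 0 throughout, so the area is a single integral of |sin(u) + 2|.
∫[0,pi] (sin(u) + 2) du = 2 + 2*pi.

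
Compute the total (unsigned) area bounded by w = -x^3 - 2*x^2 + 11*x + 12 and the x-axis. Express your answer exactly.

937/12

The curve meets the x-axis where -x^3 - 2*x^2 + 11*x + 12 = 0, i.e. -(x - 3)*(x + 1)*(x + 4) = 0, at x = -4, -1, 3.
On [-4, -1] the curve lies below the axis; ∫[-4,-1] (-x^3 - 2*x^2 + 11*x + 12) dx = -99/4, giving area 99/4.
On [-1, 3] the curve lies above the axis; ∫[-1,3] (-x^3 - 2*x^2 + 11*x + 12) dx = 160/3, giving area 160/3.
Total area = 99/4 + 160/3 = 937/12.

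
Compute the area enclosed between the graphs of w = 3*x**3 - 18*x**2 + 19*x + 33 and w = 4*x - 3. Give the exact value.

Set the curves equal: 3*x**3 - 18*x**2 + 19*x + 33 = 4*x - 3, so 3*x**3 - 18*x**2 + 15*x + 36 = 0, which factors as 3*(x - 4)*(x - 3)*(x + 1) = 0. The curves meet at x = -1, 3, 4.
On [-1, 3], w = 3*x**3 - 18*x**2 + 19*x + 33 is on top; that piece has area ∫[-1,3] (3*x**3 - 18*x**2 + 15*x + 36) dx = 96.
On [3, 4], w = 4*x - 3 is on top; that piece has area ∫[3,4] (-(3*x**3 - 18*x**2 + 15*x + 36)) dx = 9/4.
Total enclosed area = 96 + 9/4 = 393/4.

393/4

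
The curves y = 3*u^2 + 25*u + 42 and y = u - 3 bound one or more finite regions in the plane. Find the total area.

Set the curves equal: 3*u^2 + 25*u + 42 = u - 3, so 3*u^2 + 24*u + 45 = 0, which factors as 3*(u + 3)*(u + 5) = 0. The curves meet at u = -5, -3.
On [-5, -3], y = u - 3 is on top; that piece has area ∫[-5,-3] (-(3*u^2 + 24*u + 45)) du = 4.

4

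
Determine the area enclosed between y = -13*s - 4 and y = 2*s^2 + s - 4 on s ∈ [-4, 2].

The difference (-13*s - 4) - (2*s^2 + s - 4) = -2*s^2 - 14*s changes sign at s = 0 inside [-4, 2], so split the integral there.
∫[-4,0] (-2*s^2 - 14*s) ds = 208/3.
∫[0,2] (-2*s^2 - 14*s) ds = -100/3; the area of that piece is 100/3.
Total area = 208/3 + 100/3 = 308/3.

308/3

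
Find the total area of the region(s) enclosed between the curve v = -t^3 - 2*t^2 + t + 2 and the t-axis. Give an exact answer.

37/12

The curve meets the t-axis where -t^3 - 2*t^2 + t + 2 = 0, i.e. -(t - 1)*(t + 1)*(t + 2) = 0, at t = -2, -1, 1.
On [-2, -1] the curve lies below the axis; ∫[-2,-1] (-t^3 - 2*t^2 + t + 2) dt = -5/12, giving area 5/12.
On [-1, 1] the curve lies above the axis; ∫[-1,1] (-t^3 - 2*t^2 + t + 2) dt = 8/3, giving area 8/3.
Total area = 5/12 + 8/3 = 37/12.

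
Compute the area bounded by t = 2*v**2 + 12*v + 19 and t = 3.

Both boundary curves give t as a function of v, so integrate with respect to v. Setting them equal: 2*v**2 + 12*v + 16 = 0, i.e. 2*(v + 2)*(v + 4) = 0, so they meet at v = -4, -2.
For v in [-4, -2], t = 2*v**2 + 12*v + 19 is on the left; area = ∫[-4,-2] (-(2*v**2 + 12*v + 16)) dv = 8/3.

8/3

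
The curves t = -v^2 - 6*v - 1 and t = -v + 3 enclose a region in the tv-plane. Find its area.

Both boundary curves give t as a function of v, so integrate with respect to v. Setting them equal: -v^2 - 5*v - 4 = 0, i.e. -(v + 1)*(v + 4) = 0, so they meet at v = -4, -1.
For v in [-4, -1], t = -v^2 - 6*v - 1 is on the right; area = ∫[-4,-1] (-v^2 - 5*v - 4) dv = 9/2.

9/2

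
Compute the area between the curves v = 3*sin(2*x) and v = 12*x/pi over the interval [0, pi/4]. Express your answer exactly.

3/2 - 3*pi/8

On [0, pi/4], (3*sin(2*x)) - (12*x/pi) = -12*x/pi + 3*sin(2*x) is ≥ 0 throughout, so the area is a single integral of |-12*x/pi + 3*sin(2*x)|.
∫[0,pi/4] (-12*x/pi + 3*sin(2*x)) dx = 3/2 - 3*pi/8.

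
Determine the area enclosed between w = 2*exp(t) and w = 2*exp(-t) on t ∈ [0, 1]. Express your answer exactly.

On [0, 1], (2*exp(t)) - (2*exp(-t)) = 2*exp(t) - 2*exp(-t) is ≥ 0 throughout, so the area is a single integral of |2*exp(t) - 2*exp(-t)|.
∫[0,1] (2*exp(t) - 2*exp(-t)) dt = -4 + 2*exp(-1) + 2*exp(1).

-4 + 2*exp(-1) + 2*exp(1)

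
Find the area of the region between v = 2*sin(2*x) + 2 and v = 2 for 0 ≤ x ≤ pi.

4

The difference (2*sin(2*x) + 2) - (2) = 2*sin(2*x) changes sign at x = pi/2 inside [0, pi], so split the integral there.
∫[0,pi/2] (2*sin(2*x)) dx = 2.
∫[pi/2,pi] (2*sin(2*x)) dx = -2; the area of that piece is 2.
Total area = 2 + 2 = 4.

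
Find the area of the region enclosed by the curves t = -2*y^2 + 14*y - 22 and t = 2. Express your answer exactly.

1/3

Both boundary curves give t as a function of y, so integrate with respect to y. Setting them equal: -2*y^2 + 14*y - 24 = 0, i.e. -2*(y - 4)*(y - 3) = 0, so they meet at y = 3, 4.
For y in [3, 4], t = -2*y^2 + 14*y - 22 is on the right; area = ∫[3,4] (-2*y^2 + 14*y - 24) dy = 1/3.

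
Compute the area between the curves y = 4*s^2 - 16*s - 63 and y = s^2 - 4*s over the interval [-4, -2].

The difference (4*s^2 - 16*s - 63) - (s^2 - 4*s) = 3*s^2 - 12*s - 63 changes sign at s = -3 inside [-4, -2], so split the integral there.
∫[-4,-3] (3*s^2 - 12*s - 63) ds = 16.
∫[-3,-2] (3*s^2 - 12*s - 63) ds = -14; the area of that piece is 14.
Total area = 16 + 14 = 30.

30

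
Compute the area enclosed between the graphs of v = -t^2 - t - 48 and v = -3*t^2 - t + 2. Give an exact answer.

Set the curves equal: -t^2 - t - 48 = -3*t^2 - t + 2, so 2*t^2 - 50 = 0, which factors as 2*(t - 5)*(t + 5) = 0. The curves meet at t = -5, 5.
On [-5, 5], v = -3*t^2 - t + 2 is on top; that piece has area ∫[-5,5] (-(2*t^2 - 50)) dt = 1000/3.

1000/3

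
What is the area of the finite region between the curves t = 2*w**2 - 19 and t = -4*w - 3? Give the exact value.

72

Both boundary curves give t as a function of w, so integrate with respect to w. Setting them equal: 2*w**2 + 4*w - 16 = 0, i.e. 2*(w - 2)*(w + 4) = 0, so they meet at w = -4, 2.
For w in [-4, 2], t = 2*w**2 - 19 is on the left; area = ∫[-4,2] (-(2*w**2 + 4*w - 16)) dw = 72.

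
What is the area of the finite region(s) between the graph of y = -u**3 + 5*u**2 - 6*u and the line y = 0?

37/12

The curve meets the u-axis where -u**3 + 5*u**2 - 6*u = 0, i.e. -u*(u - 3)*(u - 2) = 0, at u = 0, 2, 3.
On [0, 2] the curve lies below the axis; ∫[0,2] (-u**3 + 5*u**2 - 6*u) du = -8/3, giving area 8/3.
On [2, 3] the curve lies above the axis; ∫[2,3] (-u**3 + 5*u**2 - 6*u) du = 5/12, giving area 5/12.
Total area = 8/3 + 5/12 = 37/12.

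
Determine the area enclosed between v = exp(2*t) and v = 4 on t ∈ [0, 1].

-15/2 + exp(2)/2 + 8*log(2)

The difference (exp(2*t)) - (4) = exp(2*t) - 4 changes sign at t = log(2) inside [0, 1], so split the integral there.
∫[0,log(2)] (exp(2*t) - 4) dt = 3/2 - log(16); the area of that piece is -3/2 + log(16).
∫[log(2),1] (exp(2*t) - 4) dt = -6 + 4*log(2) + exp(2)/2.
Total area = (-3/2 + log(16)) + (-6 + 4*log(2) + exp(2)/2) = -15/2 + exp(2)/2 + 8*log(2).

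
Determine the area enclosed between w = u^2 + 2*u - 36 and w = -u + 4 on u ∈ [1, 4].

On [1, 4], (u^2 + 2*u - 36) - (-u + 4) = u^2 + 3*u - 40 is ≤ 0 throughout, so the area is a single integral of |u^2 + 3*u - 40|.
∫[1,4] (u^2 + 3*u - 40) du = -153/2; the area of that piece is 153/2.

153/2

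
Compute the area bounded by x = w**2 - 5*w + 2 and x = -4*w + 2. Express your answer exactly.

Both boundary curves give x as a function of w, so integrate with respect to w. Setting them equal: w**2 - w = 0, i.e. w*(w - 1) = 0, so they meet at w = 0, 1.
For w in [0, 1], x = w**2 - 5*w + 2 is on the left; area = ∫[0,1] (-(w**2 - w)) dw = 1/6.

1/6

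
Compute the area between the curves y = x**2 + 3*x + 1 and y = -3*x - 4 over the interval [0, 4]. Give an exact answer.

On [0, 4], (x**2 + 3*x + 1) - (-3*x - 4) = x**2 + 6*x + 5 is ≥ 0 throughout, so the area is a single integral of |x**2 + 6*x + 5|.
∫[0,4] (x**2 + 6*x + 5) dx = 268/3.

268/3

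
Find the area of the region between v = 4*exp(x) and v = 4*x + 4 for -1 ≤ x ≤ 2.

-18 - 4*exp(-1) + 4*exp(2)

On [-1, 2], (4*exp(x)) - (4*x + 4) = -4*x + 4*exp(x) - 4 is ≥ 0 throughout, so the area is a single integral of |-4*x + 4*exp(x) - 4|.
∫[-1,2] (-4*x + 4*exp(x) - 4) dx = -18 - 4*exp(-1) + 4*exp(2).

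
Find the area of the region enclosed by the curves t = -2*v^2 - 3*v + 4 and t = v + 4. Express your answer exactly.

Both boundary curves give t as a function of v, so integrate with respect to v. Setting them equal: -2*v^2 - 4*v = 0, i.e. -2*v*(v + 2) = 0, so they meet at v = -2, 0.
For v in [-2, 0], t = -2*v^2 - 3*v + 4 is on the right; area = ∫[-2,0] (-2*v^2 - 4*v) dv = 8/3.

8/3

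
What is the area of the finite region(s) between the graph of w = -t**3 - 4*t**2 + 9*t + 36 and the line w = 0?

1741/12

The curve meets the t-axis where -t**3 - 4*t**2 + 9*t + 36 = 0, i.e. -(t - 3)*(t + 3)*(t + 4) = 0, at t = -4, -3, 3.
On [-4, -3] the curve lies below the axis; ∫[-4,-3] (-t**3 - 4*t**2 + 9*t + 36) dt = -13/12, giving area 13/12.
On [-3, 3] the curve lies above the axis; ∫[-3,3] (-t**3 - 4*t**2 + 9*t + 36) dt = 144, giving area 144.
Total area = 13/12 + 144 = 1741/12.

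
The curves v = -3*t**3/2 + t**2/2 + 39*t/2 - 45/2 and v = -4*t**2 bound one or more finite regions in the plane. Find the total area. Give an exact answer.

192

Set the curves equal: -3*t**3/2 + t**2/2 + 39*t/2 - 45/2 = -4*t**2, so -3*t**3/2 + 9*t**2/2 + 39*t/2 - 45/2 = 0, which factors as -3*(t - 5)*(t - 1)*(t + 3)/2 = 0. The curves meet at t = -3, 1, 5.
On [-3, 1], v = -4*t**2 is on top; that piece has area ∫[-3,1] (-(-3*t**3/2 + 9*t**2/2 + 39*t/2 - 45/2)) dt = 96.
On [1, 5], v = -3*t**3/2 + t**2/2 + 39*t/2 - 45/2 is on top; that piece has area ∫[1,5] (-3*t**3/2 + 9*t**2/2 + 39*t/2 - 45/2) dt = 96.
Total enclosed area = 96 + 96 = 192.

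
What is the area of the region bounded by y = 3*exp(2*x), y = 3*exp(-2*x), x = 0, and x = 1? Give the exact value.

On [0, 1], (3*exp(2*x)) - (3*exp(-2*x)) = 3*exp(2*x) - 3*exp(-2*x) is ≥ 0 throughout, so the area is a single integral of |3*exp(2*x) - 3*exp(-2*x)|.
∫[0,1] (3*exp(2*x) - 3*exp(-2*x)) dx = -3 + 3*exp(-2)/2 + 3*exp(2)/2.

-3 + 3*exp(-2)/2 + 3*exp(2)/2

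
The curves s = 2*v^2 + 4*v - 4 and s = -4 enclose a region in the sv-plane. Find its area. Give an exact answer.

8/3

Both boundary curves give s as a function of v, so integrate with respect to v. Setting them equal: 2*v^2 + 4*v = 0, i.e. 2*v*(v + 2) = 0, so they meet at v = -2, 0.
For v in [-2, 0], s = 2*v^2 + 4*v - 4 is on the left; area = ∫[-2,0] (-(2*v^2 + 4*v)) dv = 8/3.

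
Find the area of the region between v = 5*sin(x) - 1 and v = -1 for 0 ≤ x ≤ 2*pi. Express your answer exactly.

The difference (5*sin(x) - 1) - (-1) = 5*sin(x) changes sign at x = pi inside [0, 2*pi], so split the integral there.
∫[0,pi] (5*sin(x)) dx = 10.
∫[pi,2*pi] (5*sin(x)) dx = -10; the area of that piece is 10.
Total area = 10 + 10 = 20.

20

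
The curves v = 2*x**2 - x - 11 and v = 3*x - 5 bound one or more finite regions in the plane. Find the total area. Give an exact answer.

64/3

Set the curves equal: 2*x**2 - x - 11 = 3*x - 5, so 2*x**2 - 4*x - 6 = 0, which factors as 2*(x - 3)*(x + 1) = 0. The curves meet at x = -1, 3.
On [-1, 3], v = 3*x - 5 is on top; that piece has area ∫[-1,3] (-(2*x**2 - 4*x - 6)) dx = 64/3.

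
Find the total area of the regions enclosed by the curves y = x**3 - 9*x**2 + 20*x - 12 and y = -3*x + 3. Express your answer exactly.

8

Set the curves equal: x**3 - 9*x**2 + 20*x - 12 = -3*x + 3, so x**3 - 9*x**2 + 23*x - 15 = 0, which factors as (x - 5)*(x - 3)*(x - 1) = 0. The curves meet at x = 1, 3, 5.
On [1, 3], y = x**3 - 9*x**2 + 20*x - 12 is on top; that piece has area ∫[1,3] (x**3 - 9*x**2 + 23*x - 15) dx = 4.
On [3, 5], y = -3*x + 3 is on top; that piece has area ∫[3,5] (-(x**3 - 9*x**2 + 23*x - 15)) dx = 4.
Total enclosed area = 4 + 4 = 8.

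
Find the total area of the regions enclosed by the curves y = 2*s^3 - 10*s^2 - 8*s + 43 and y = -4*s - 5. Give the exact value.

443/3

Set the curves equal: 2*s^3 - 10*s^2 - 8*s + 43 = -4*s - 5, so 2*s^3 - 10*s^2 - 4*s + 48 = 0, which factors as 2*(s - 4)*(s - 3)*(s + 2) = 0. The curves meet at s = -2, 3, 4.
On [-2, 3], y = 2*s^3 - 10*s^2 - 8*s + 43 is on top; that piece has area ∫[-2,3] (2*s^3 - 10*s^2 - 4*s + 48) ds = 875/6.
On [3, 4], y = -4*s - 5 is on top; that piece has area ∫[3,4] (-(2*s^3 - 10*s^2 - 4*s + 48)) ds = 11/6.
Total enclosed area = 875/6 + 11/6 = 443/3.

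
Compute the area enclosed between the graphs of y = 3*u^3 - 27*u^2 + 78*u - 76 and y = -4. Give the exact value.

Set the curves equal: 3*u^3 - 27*u^2 + 78*u - 76 = -4, so 3*u^3 - 27*u^2 + 78*u - 72 = 0, which factors as 3*(u - 4)*(u - 3)*(u - 2) = 0. The curves meet at u = 2, 3, 4.
On [2, 3], y = 3*u^3 - 27*u^2 + 78*u - 76 is on top; that piece has area ∫[2,3] (3*u^3 - 27*u^2 + 78*u - 72) du = 3/4.
On [3, 4], y = -4 is on top; that piece has area ∫[3,4] (-(3*u^3 - 27*u^2 + 78*u - 72)) du = 3/4.
Total enclosed area = 3/4 + 3/4 = 3/2.

3/2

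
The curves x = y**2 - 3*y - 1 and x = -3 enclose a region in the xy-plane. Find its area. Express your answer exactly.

Both boundary curves give x as a function of y, so integrate with respect to y. Setting them equal: y**2 - 3*y + 2 = 0, i.e. (y - 2)*(y - 1) = 0, so they meet at y = 1, 2.
For y in [1, 2], x = y**2 - 3*y - 1 is on the left; area = ∫[1,2] (-(y**2 - 3*y + 2)) dy = 1/6.

1/6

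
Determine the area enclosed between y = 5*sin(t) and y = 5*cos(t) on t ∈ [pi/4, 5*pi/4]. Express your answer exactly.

10*sqrt(2)

On [pi/4, 5*pi/4], (5*sin(t)) - (5*cos(t)) = 5*sin(t) - 5*cos(t) is ≥ 0 throughout, so the area is a single integral of |5*sin(t) - 5*cos(t)|.
∫[pi/4,5*pi/4] (5*sin(t) - 5*cos(t)) dt = 10*sqrt(2).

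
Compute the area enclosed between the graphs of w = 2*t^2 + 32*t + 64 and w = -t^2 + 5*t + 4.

1/2

Set the curves equal: 2*t^2 + 32*t + 64 = -t^2 + 5*t + 4, so 3*t^2 + 27*t + 60 = 0, which factors as 3*(t + 4)*(t + 5) = 0. The curves meet at t = -5, -4.
On [-5, -4], w = -t^2 + 5*t + 4 is on top; that piece has area ∫[-5,-4] (-(3*t^2 + 27*t + 60)) dt = 1/2.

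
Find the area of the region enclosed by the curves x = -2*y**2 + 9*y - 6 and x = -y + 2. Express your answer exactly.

9

Both boundary curves give x as a function of y, so integrate with respect to y. Setting them equal: -2*y**2 + 10*y - 8 = 0, i.e. -2*(y - 4)*(y - 1) = 0, so they meet at y = 1, 4.
For y in [1, 4], x = -2*y**2 + 9*y - 6 is on the right; area = ∫[1,4] (-2*y**2 + 10*y - 8) dy = 9.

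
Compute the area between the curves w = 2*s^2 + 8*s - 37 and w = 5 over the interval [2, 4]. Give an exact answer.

20

The difference (2*s^2 + 8*s - 37) - (5) = 2*s^2 + 8*s - 42 changes sign at s = 3 inside [2, 4], so split the integral there.
∫[2,3] (2*s^2 + 8*s - 42) ds = -28/3; the area of that piece is 28/3.
∫[3,4] (2*s^2 + 8*s - 42) ds = 32/3.
Total area = 28/3 + 32/3 = 20.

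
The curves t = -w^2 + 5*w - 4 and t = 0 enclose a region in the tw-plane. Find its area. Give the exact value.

9/2

Both boundary curves give t as a function of w, so integrate with respect to w. Setting them equal: -w^2 + 5*w - 4 = 0, i.e. -(w - 4)*(w - 1) = 0, so they meet at w = 1, 4.
For w in [1, 4], t = -w^2 + 5*w - 4 is on the right; area = ∫[1,4] (-w^2 + 5*w - 4) dw = 9/2.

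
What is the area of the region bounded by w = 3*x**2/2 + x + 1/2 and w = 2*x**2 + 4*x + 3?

16/3

Set the curves equal: 3*x**2/2 + x + 1/2 = 2*x**2 + 4*x + 3, so -x**2/2 - 3*x - 5/2 = 0, which factors as -(x + 1)*(x + 5)/2 = 0. The curves meet at x = -5, -1.
On [-5, -1], w = 3*x**2/2 + x + 1/2 is on top; that piece has area ∫[-5,-1] (-x**2/2 - 3*x - 5/2) dx = 16/3.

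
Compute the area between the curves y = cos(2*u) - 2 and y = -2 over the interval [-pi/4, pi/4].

On [-pi/4, pi/4], (cos(2*u) - 2) - (-2) = cos(2*u) is ≥ 0 throughout, so the area is a single integral of |cos(2*u)|.
∫[-pi/4,pi/4] (cos(2*u)) du = 1.

1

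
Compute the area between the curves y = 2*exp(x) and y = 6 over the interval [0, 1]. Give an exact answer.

8 - 2*exp(1)

On [0, 1], (2*exp(x)) - (6) = 2*exp(x) - 6 is ≤ 0 throughout, so the area is a single integral of |2*exp(x) - 6|.
∫[0,1] (2*exp(x) - 6) dx = -8 + 2*exp(1); the area of that piece is 8 - 2*exp(1).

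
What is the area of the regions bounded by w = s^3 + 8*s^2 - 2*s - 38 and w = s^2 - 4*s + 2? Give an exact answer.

1741/12

Set the curves equal: s^3 + 8*s^2 - 2*s - 38 = s^2 - 4*s + 2, so s^3 + 7*s^2 + 2*s - 40 = 0, which factors as (s - 2)*(s + 4)*(s + 5) = 0. The curves meet at s = -5, -4, 2.
On [-5, -4], w = s^3 + 8*s^2 - 2*s - 38 is on top; that piece has area ∫[-5,-4] (s^3 + 7*s^2 + 2*s - 40) ds = 13/12.
On [-4, 2], w = s^2 - 4*s + 2 is on top; that piece has area ∫[-4,2] (-(s^3 + 7*s^2 + 2*s - 40)) ds = 144.
Total enclosed area = 13/12 + 144 = 1741/12.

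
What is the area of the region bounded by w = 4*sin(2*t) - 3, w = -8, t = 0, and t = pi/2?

On [0, pi/2], (4*sin(2*t) - 3) - (-8) = 4*sin(2*t) + 5 is ≥ 0 throughout, so the area is a single integral of |4*sin(2*t) + 5|.
∫[0,pi/2] (4*sin(2*t) + 5) dt = 4 + 5*pi/2.

4 + 5*pi/2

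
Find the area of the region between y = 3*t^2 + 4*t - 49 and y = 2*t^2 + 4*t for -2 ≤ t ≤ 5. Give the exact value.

On [-2, 5], (3*t^2 + 4*t - 49) - (2*t^2 + 4*t) = t^2 - 49 is ≤ 0 throughout, so the area is a single integral of |t^2 - 49|.
∫[-2,5] (t^2 - 49) dt = -896/3; the area of that piece is 896/3.

896/3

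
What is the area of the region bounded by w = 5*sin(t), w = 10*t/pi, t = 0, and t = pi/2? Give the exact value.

5 - 5*pi/4

On [0, pi/2], (5*sin(t)) - (10*t/pi) = -10*t/pi + 5*sin(t) is ≥ 0 throughout, so the area is a single integral of |-10*t/pi + 5*sin(t)|.
∫[0,pi/2] (-10*t/pi + 5*sin(t)) dt = 5 - 5*pi/4.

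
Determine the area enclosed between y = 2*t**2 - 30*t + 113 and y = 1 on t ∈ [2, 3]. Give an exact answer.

149/3

On [2, 3], (2*t**2 - 30*t + 113) - (1) = 2*t**2 - 30*t + 112 is ≥ 0 throughout, so the area is a single integral of |2*t**2 - 30*t + 112|.
∫[2,3] (2*t**2 - 30*t + 112) dt = 149/3.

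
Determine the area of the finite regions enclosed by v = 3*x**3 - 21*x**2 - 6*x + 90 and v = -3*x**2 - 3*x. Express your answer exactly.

1221/4

Set the curves equal: 3*x**3 - 21*x**2 - 6*x + 90 = -3*x**2 - 3*x, so 3*x**3 - 18*x**2 - 3*x + 90 = 0, which factors as 3*(x - 5)*(x - 3)*(x + 2) = 0. The curves meet at x = -2, 3, 5.
On [-2, 3], v = 3*x**3 - 21*x**2 - 6*x + 90 is on top; that piece has area ∫[-2,3] (3*x**3 - 18*x**2 - 3*x + 90) dx = 1125/4.
On [3, 5], v = -3*x**2 - 3*x is on top; that piece has area ∫[3,5] (-(3*x**3 - 18*x**2 - 3*x + 90)) dx = 24.
Total enclosed area = 1125/4 + 24 = 1221/4.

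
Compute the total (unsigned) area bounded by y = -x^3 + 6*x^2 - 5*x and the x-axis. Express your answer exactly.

The curve meets the x-axis where -x^3 + 6*x^2 - 5*x = 0, i.e. -x*(x - 5)*(x - 1) = 0, at x = 0, 1, 5.
On [0, 1] the curve lies below the axis; ∫[0,1] (-x^3 + 6*x^2 - 5*x) dx = -3/4, giving area 3/4.
On [1, 5] the curve lies above the axis; ∫[1,5] (-x^3 + 6*x^2 - 5*x) dx = 32, giving area 32.
Total area = 3/4 + 32 = 131/4.

131/4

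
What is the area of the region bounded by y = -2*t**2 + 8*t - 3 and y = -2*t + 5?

9

Set the curves equal: -2*t**2 + 8*t - 3 = -2*t + 5, so -2*t**2 + 10*t - 8 = 0, which factors as -2*(t - 4)*(t - 1) = 0. The curves meet at t = 1, 4.
On [1, 4], y = -2*t**2 + 8*t - 3 is on top; that piece has area ∫[1,4] (-2*t**2 + 10*t - 8) dt = 9.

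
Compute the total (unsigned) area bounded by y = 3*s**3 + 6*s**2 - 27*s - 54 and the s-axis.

The curve meets the s-axis where 3*s**3 + 6*s**2 - 27*s - 54 = 0, i.e. 3*(s - 3)*(s + 2)*(s + 3) = 0, at s = -3, -2, 3.
On [-3, -2] the curve lies above the axis; ∫[-3,-2] (3*s**3 + 6*s**2 - 27*s - 54) ds = 11/4, giving area 11/4.
On [-2, 3] the curve lies below the axis; ∫[-2,3] (3*s**3 + 6*s**2 - 27*s - 54) ds = -875/4, giving area 875/4.
Total area = 11/4 + 875/4 = 443/2.

443/2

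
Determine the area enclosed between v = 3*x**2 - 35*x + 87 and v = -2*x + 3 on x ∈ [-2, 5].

763/2

The difference (3*x**2 - 35*x + 87) - (-2*x + 3) = 3*x**2 - 33*x + 84 changes sign at x = 4 inside [-2, 5], so split the integral there.
∫[-2,4] (3*x**2 - 33*x + 84) dx = 378.
∫[4,5] (3*x**2 - 33*x + 84) dx = -7/2; the area of that piece is 7/2.
Total area = 378 + 7/2 = 763/2.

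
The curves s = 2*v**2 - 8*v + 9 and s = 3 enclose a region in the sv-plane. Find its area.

8/3

Both boundary curves give s as a function of v, so integrate with respect to v. Setting them equal: 2*v**2 - 8*v + 6 = 0, i.e. 2*(v - 3)*(v - 1) = 0, so they meet at v = 1, 3.
For v in [1, 3], s = 2*v**2 - 8*v + 9 is on the left; area = ∫[1,3] (-(2*v**2 - 8*v + 6)) dv = 8/3.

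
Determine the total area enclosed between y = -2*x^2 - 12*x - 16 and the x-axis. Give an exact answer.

8/3

The curve meets the x-axis where -2*x^2 - 12*x - 16 = 0, i.e. -2*(x + 2)*(x + 4) = 0, at x = -4, -2.
On [-4, -2] the curve lies above the axis; ∫[-4,-2] (-2*x^2 - 12*x - 16) dx = 8/3, giving area 8/3.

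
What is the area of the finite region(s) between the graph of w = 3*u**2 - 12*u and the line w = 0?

32

The curve meets the u-axis where 3*u**2 - 12*u = 0, i.e. 3*u*(u - 4) = 0, at u = 0, 4.
On [0, 4] the curve lies below the axis; ∫[0,4] (3*u**2 - 12*u) du = -32, giving area 32.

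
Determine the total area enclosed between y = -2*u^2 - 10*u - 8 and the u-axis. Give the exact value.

The curve meets the u-axis where -2*u^2 - 10*u - 8 = 0, i.e. -2*(u + 1)*(u + 4) = 0, at u = -4, -1.
On [-4, -1] the curve lies above the axis; ∫[-4,-1] (-2*u^2 - 10*u - 8) du = 9, giving area 9.

9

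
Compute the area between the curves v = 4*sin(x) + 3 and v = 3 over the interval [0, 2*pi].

16

The difference (4*sin(x) + 3) - (3) = 4*sin(x) changes sign at x = pi inside [0, 2*pi], so split the integral there.
∫[0,pi] (4*sin(x)) dx = 8.
∫[pi,2*pi] (4*sin(x)) dx = -8; the area of that piece is 8.
Total area = 8 + 8 = 16.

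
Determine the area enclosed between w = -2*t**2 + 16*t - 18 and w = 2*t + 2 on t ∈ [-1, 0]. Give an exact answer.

83/3

On [-1, 0], (-2*t**2 + 16*t - 18) - (2*t + 2) = -2*t**2 + 14*t - 20 is ≤ 0 throughout, so the area is a single integral of |-2*t**2 + 14*t - 20|.
∫[-1,0] (-2*t**2 + 14*t - 20) dt = -83/3; the area of that piece is 83/3.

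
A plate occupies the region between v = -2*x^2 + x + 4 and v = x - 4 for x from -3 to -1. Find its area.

The difference (-2*x^2 + x + 4) - (x - 4) = -2*x^2 + 8 changes sign at x = -2 inside [-3, -1], so split the integral there.
∫[-3,-2] (-2*x^2 + 8) dx = -14/3; the area of that piece is 14/3.
∫[-2,-1] (-2*x^2 + 8) dx = 10/3.
Total area = 14/3 + 10/3 = 8.

8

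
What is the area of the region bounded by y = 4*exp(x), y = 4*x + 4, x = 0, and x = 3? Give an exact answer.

-34 + 4*exp(3)

On [0, 3], (4*exp(x)) - (4*x + 4) = -4*x + 4*exp(x) - 4 is ≥ 0 throughout, so the area is a single integral of |-4*x + 4*exp(x) - 4|.
∫[0,3] (-4*x + 4*exp(x) - 4) dx = -34 + 4*exp(3).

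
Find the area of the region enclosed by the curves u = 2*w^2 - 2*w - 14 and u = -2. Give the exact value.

Both boundary curves give u as a function of w, so integrate with respect to w. Setting them equal: 2*w^2 - 2*w - 12 = 0, i.e. 2*(w - 3)*(w + 2) = 0, so they meet at w = -2, 3.
For w in [-2, 3], u = 2*w^2 - 2*w - 14 is on the left; area = ∫[-2,3] (-(2*w^2 - 2*w - 12)) dw = 125/3.

125/3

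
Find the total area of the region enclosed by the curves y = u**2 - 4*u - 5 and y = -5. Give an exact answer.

32/3

Set the curves equal: u**2 - 4*u - 5 = -5, so u**2 - 4*u = 0, which factors as u*(u - 4) = 0. The curves meet at u = 0, 4.
On [0, 4], y = -5 is on top; that piece has area ∫[0,4] (-(u**2 - 4*u)) du = 32/3.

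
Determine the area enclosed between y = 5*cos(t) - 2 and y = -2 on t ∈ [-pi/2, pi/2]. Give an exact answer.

10

On [-pi/2, pi/2], (5*cos(t) - 2) - (-2) = 5*cos(t) is ≥ 0 throughout, so the area is a single integral of |5*cos(t)|.
∫[-pi/2,pi/2] (5*cos(t)) dt = 10.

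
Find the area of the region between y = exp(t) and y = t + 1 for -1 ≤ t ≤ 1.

-2 - exp(-1) + exp(1)

On [-1, 1], (exp(t)) - (t + 1) = -t + exp(t) - 1 is ≥ 0 throughout, so the area is a single integral of |-t + exp(t) - 1|.
∫[-1,1] (-t + exp(t) - 1) dt = -2 - exp(-1) + exp(1).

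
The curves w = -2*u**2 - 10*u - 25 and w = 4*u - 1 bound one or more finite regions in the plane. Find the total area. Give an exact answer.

Set the curves equal: -2*u**2 - 10*u - 25 = 4*u - 1, so -2*u**2 - 14*u - 24 = 0, which factors as -2*(u + 3)*(u + 4) = 0. The curves meet at u = -4, -3.
On [-4, -3], w = -2*u**2 - 10*u - 25 is on top; that piece has area ∫[-4,-3] (-2*u**2 - 14*u - 24) du = 1/3.

1/3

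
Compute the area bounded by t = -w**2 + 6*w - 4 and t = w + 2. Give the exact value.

Both boundary curves give t as a function of w, so integrate with respect to w. Setting them equal: -w**2 + 5*w - 6 = 0, i.e. -(w - 3)*(w - 2) = 0, so they meet at w = 2, 3.
For w in [2, 3], t = -w**2 + 6*w - 4 is on the right; area = ∫[2,3] (-w**2 + 5*w - 6) dw = 1/6.

1/6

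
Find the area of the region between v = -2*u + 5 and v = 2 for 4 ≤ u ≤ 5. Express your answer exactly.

6

On [4, 5], (-2*u + 5) - (2) = -2*u + 3 is ≤ 0 throughout, so the area is a single integral of |-2*u + 3|.
∫[4,5] (-2*u + 3) du = -6; the area of that piece is 6.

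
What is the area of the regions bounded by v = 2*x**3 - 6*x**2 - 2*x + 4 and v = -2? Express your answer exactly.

Set the curves equal: 2*x**3 - 6*x**2 - 2*x + 4 = -2, so 2*x**3 - 6*x**2 - 2*x + 6 = 0, which factors as 2*(x - 3)*(x - 1)*(x + 1) = 0. The curves meet at x = -1, 1, 3.
On [-1, 1], v = 2*x**3 - 6*x**2 - 2*x + 4 is on top; that piece has area ∫[-1,1] (2*x**3 - 6*x**2 - 2*x + 6) dx = 8.
On [1, 3], v = -2 is on top; that piece has area ∫[1,3] (-(2*x**3 - 6*x**2 - 2*x + 6)) dx = 8.
Total enclosed area = 8 + 8 = 16.

16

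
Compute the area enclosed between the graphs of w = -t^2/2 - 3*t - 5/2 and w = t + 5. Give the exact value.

2/3

Set the curves equal: -t^2/2 - 3*t - 5/2 = t + 5, so -t^2/2 - 4*t - 15/2 = 0, which factors as -(t + 3)*(t + 5)/2 = 0. The curves meet at t = -5, -3.
On [-5, -3], w = -t^2/2 - 3*t - 5/2 is on top; that piece has area ∫[-5,-3] (-t^2/2 - 4*t - 15/2) dt = 2/3.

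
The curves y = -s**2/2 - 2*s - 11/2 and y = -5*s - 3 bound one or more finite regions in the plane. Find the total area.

Set the curves equal: -s**2/2 - 2*s - 11/2 = -5*s - 3, so -s**2/2 + 3*s - 5/2 = 0, which factors as -(s - 5)*(s - 1)/2 = 0. The curves meet at s = 1, 5.
On [1, 5], y = -s**2/2 - 2*s - 11/2 is on top; that piece has area ∫[1,5] (-s**2/2 + 3*s - 5/2) ds = 16/3.

16/3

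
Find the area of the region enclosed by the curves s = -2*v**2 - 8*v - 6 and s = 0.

8/3

Both boundary curves give s as a function of v, so integrate with respect to v. Setting them equal: -2*v**2 - 8*v - 6 = 0, i.e. -2*(v + 1)*(v + 3) = 0, so they meet at v = -3, -1.
For v in [-3, -1], s = -2*v**2 - 8*v - 6 is on the right; area = ∫[-3,-1] (-2*v**2 - 8*v - 6) dv = 8/3.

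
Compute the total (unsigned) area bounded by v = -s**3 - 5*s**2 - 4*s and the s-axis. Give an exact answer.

71/6

The curve meets the s-axis where -s**3 - 5*s**2 - 4*s = 0, i.e. -s*(s + 1)*(s + 4) = 0, at s = -4, -1, 0.
On [-4, -1] the curve lies below the axis; ∫[-4,-1] (-s**3 - 5*s**2 - 4*s) ds = -45/4, giving area 45/4.
On [-1, 0] the curve lies above the axis; ∫[-1,0] (-s**3 - 5*s**2 - 4*s) ds = 7/12, giving area 7/12.
Total area = 45/4 + 7/12 = 71/6.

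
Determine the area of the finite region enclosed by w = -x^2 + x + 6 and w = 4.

9/2

Set the curves equal: -x^2 + x + 6 = 4, so -x^2 + x + 2 = 0, which factors as -(x - 2)*(x + 1) = 0. The curves meet at x = -1, 2.
On [-1, 2], w = -x^2 + x + 6 is on top; that piece has area ∫[-1,2] (-x^2 + x + 2) dx = 9/2.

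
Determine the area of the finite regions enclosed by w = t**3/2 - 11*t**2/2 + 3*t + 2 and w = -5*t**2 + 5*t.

71/12

Set the curves equal: t**3/2 - 11*t**2/2 + 3*t + 2 = -5*t**2 + 5*t, so t**3/2 - t**2/2 - 2*t + 2 = 0, which factors as (t - 2)*(t - 1)*(t + 2)/2 = 0. The curves meet at t = -2, 1, 2.
On [-2, 1], w = t**3/2 - 11*t**2/2 + 3*t + 2 is on top; that piece has area ∫[-2,1] (t**3/2 - t**2/2 - 2*t + 2) dt = 45/8.
On [1, 2], w = -5*t**2 + 5*t is on top; that piece has area ∫[1,2] (-(t**3/2 - t**2/2 - 2*t + 2)) dt = 7/24.
Total enclosed area = 45/8 + 7/24 = 71/12.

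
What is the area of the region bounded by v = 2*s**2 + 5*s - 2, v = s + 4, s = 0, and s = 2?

The difference (2*s**2 + 5*s - 2) - (s + 4) = 2*s**2 + 4*s - 6 changes sign at s = 1 inside [0, 2], so split the integral there.
∫[0,1] (2*s**2 + 4*s - 6) ds = -10/3; the area of that piece is 10/3.
∫[1,2] (2*s**2 + 4*s - 6) ds = 14/3.
Total area = 10/3 + 14/3 = 8.

8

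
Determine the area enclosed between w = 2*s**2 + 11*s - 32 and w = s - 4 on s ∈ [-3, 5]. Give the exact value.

The difference (2*s**2 + 11*s - 32) - (s - 4) = 2*s**2 + 10*s - 28 changes sign at s = 2 inside [-3, 5], so split the integral there.
∫[-3,2] (2*s**2 + 10*s - 28) ds = -425/3; the area of that piece is 425/3.
∫[2,5] (2*s**2 + 10*s - 28) ds = 99.
Total area = 425/3 + 99 = 722/3.

722/3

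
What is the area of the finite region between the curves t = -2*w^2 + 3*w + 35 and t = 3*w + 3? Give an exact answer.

Both boundary curves give t as a function of w, so integrate with respect to w. Setting them equal: -2*w^2 + 32 = 0, i.e. -2*(w - 4)*(w + 4) = 0, so they meet at w = -4, 4.
For w in [-4, 4], t = -2*w^2 + 3*w + 35 is on the right; area = ∫[-4,4] (-2*w^2 + 32) dw = 512/3.

512/3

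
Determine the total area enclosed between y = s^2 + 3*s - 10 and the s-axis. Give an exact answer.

343/6

The curve meets the s-axis where s^2 + 3*s - 10 = 0, i.e. (s - 2)*(s + 5) = 0, at s = -5, 2.
On [-5, 2] the curve lies below the axis; ∫[-5,2] (s^2 + 3*s - 10) ds = -343/6, giving area 343/6.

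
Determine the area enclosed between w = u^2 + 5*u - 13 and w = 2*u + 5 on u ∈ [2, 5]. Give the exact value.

149/6

The difference (u^2 + 5*u - 13) - (2*u + 5) = u^2 + 3*u - 18 changes sign at u = 3 inside [2, 5], so split the integral there.
∫[2,3] (u^2 + 3*u - 18) du = -25/6; the area of that piece is 25/6.
∫[3,5] (u^2 + 3*u - 18) du = 62/3.
Total area = 25/6 + 62/3 = 149/6.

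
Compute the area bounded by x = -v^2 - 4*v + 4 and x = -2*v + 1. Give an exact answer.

32/3

Both boundary curves give x as a function of v, so integrate with respect to v. Setting them equal: -v^2 - 2*v + 3 = 0, i.e. -(v - 1)*(v + 3) = 0, so they meet at v = -3, 1.
For v in [-3, 1], x = -v^2 - 4*v + 4 is on the right; area = ∫[-3,1] (-v^2 - 2*v + 3) dv = 32/3.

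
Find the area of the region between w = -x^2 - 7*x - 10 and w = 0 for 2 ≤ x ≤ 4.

242/3

On [2, 4], (-x^2 - 7*x - 10) - (0) = -x^2 - 7*x - 10 is ≤ 0 throughout, so the area is a single integral of |-x^2 - 7*x - 10|.
∫[2,4] (-x^2 - 7*x - 10) dx = -242/3; the area of that piece is 242/3.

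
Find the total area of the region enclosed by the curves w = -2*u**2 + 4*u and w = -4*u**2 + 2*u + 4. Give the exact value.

9

Set the curves equal: -2*u**2 + 4*u = -4*u**2 + 2*u + 4, so 2*u**2 + 2*u - 4 = 0, which factors as 2*(u - 1)*(u + 2) = 0. The curves meet at u = -2, 1.
On [-2, 1], w = -4*u**2 + 2*u + 4 is on top; that piece has area ∫[-2,1] (-(2*u**2 + 2*u - 4)) du = 9.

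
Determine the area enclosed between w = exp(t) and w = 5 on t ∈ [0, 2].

The difference (exp(t)) - (5) = exp(t) - 5 changes sign at t = log(5) inside [0, 2], so split the integral there.
∫[0,log(5)] (exp(t) - 5) dt = 4 - log(3125); the area of that piece is -4 + log(3125).
∫[log(5),2] (exp(t) - 5) dt = -15 + exp(2) + 5*log(5).
Total area = (-4 + log(3125)) + (-15 + exp(2) + 5*log(5)) = -19 + exp(2) + 10*log(5).

-19 + exp(2) + 10*log(5)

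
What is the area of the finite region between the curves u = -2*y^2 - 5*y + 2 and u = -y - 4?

Both boundary curves give u as a function of y, so integrate with respect to y. Setting them equal: -2*y^2 - 4*y + 6 = 0, i.e. -2*(y - 1)*(y + 3) = 0, so they meet at y = -3, 1.
For y in [-3, 1], u = -2*y^2 - 5*y + 2 is on the right; area = ∫[-3,1] (-2*y^2 - 4*y + 6) dy = 64/3.

64/3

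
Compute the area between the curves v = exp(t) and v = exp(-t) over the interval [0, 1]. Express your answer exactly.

On [0, 1], (exp(t)) - (exp(-t)) = exp(t) - exp(-t) is ≥ 0 throughout, so the area is a single integral of |exp(t) - exp(-t)|.
∫[0,1] (exp(t) - exp(-t)) dt = -2 + exp(-1) + exp(1).

-2 + exp(-1) + exp(1)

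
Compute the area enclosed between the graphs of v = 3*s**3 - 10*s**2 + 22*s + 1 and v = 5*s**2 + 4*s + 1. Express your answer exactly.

37/4

Set the curves equal: 3*s**3 - 10*s**2 + 22*s + 1 = 5*s**2 + 4*s + 1, so 3*s**3 - 15*s**2 + 18*s = 0, which factors as 3*s*(s - 3)*(s - 2) = 0. The curves meet at s = 0, 2, 3.
On [0, 2], v = 3*s**3 - 10*s**2 + 22*s + 1 is on top; that piece has area ∫[0,2] (3*s**3 - 15*s**2 + 18*s) ds = 8.
On [2, 3], v = 5*s**2 + 4*s + 1 is on top; that piece has area ∫[2,3] (-(3*s**3 - 15*s**2 + 18*s)) ds = 5/4.
Total enclosed area = 8 + 5/4 = 37/4.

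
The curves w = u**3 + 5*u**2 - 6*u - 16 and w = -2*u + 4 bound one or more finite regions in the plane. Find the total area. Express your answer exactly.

Set the curves equal: u**3 + 5*u**2 - 6*u - 16 = -2*u + 4, so u**3 + 5*u**2 - 4*u - 20 = 0, which factors as (u - 2)*(u + 2)*(u + 5) = 0. The curves meet at u = -5, -2, 2.
On [-5, -2], w = u**3 + 5*u**2 - 6*u - 16 is on top; that piece has area ∫[-5,-2] (u**3 + 5*u**2 - 4*u - 20) du = 99/4.
On [-2, 2], w = -2*u + 4 is on top; that piece has area ∫[-2,2] (-(u**3 + 5*u**2 - 4*u - 20)) du = 160/3.
Total enclosed area = 99/4 + 160/3 = 937/12.

937/12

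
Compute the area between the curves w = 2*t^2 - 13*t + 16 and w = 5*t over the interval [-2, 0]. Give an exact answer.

On [-2, 0], (2*t^2 - 13*t + 16) - (5*t) = 2*t^2 - 18*t + 16 is ≥ 0 throughout, so the area is a single integral of |2*t^2 - 18*t + 16|.
∫[-2,0] (2*t^2 - 18*t + 16) dt = 220/3.

220/3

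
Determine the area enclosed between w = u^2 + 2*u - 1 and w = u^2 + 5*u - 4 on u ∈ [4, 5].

On [4, 5], (u^2 + 2*u - 1) - (u^2 + 5*u - 4) = -3*u + 3 is ≤ 0 throughout, so the area is a single integral of |-3*u + 3|.
∫[4,5] (-3*u + 3) du = -21/2; the area of that piece is 21/2.

21/2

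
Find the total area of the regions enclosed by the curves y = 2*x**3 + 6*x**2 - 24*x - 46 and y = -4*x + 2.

407/2

Set the curves equal: 2*x**3 + 6*x**2 - 24*x - 46 = -4*x + 2, so 2*x**3 + 6*x**2 - 20*x - 48 = 0, which factors as 2*(x - 3)*(x + 2)*(x + 4) = 0. The curves meet at x = -4, -2, 3.
On [-4, -2], y = 2*x**3 + 6*x**2 - 24*x - 46 is on top; that piece has area ∫[-4,-2] (2*x**3 + 6*x**2 - 20*x - 48) dx = 16.
On [-2, 3], y = -4*x + 2 is on top; that piece has area ∫[-2,3] (-(2*x**3 + 6*x**2 - 20*x - 48)) dx = 375/2.
Total enclosed area = 16 + 375/2 = 407/2.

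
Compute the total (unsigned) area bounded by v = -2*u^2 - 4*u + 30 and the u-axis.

The curve meets the u-axis where -2*u^2 - 4*u + 30 = 0, i.e. -2*(u - 3)*(u + 5) = 0, at u = -5, 3.
On [-5, 3] the curve lies above the axis; ∫[-5,3] (-2*u^2 - 4*u + 30) du = 512/3, giving area 512/3.

512/3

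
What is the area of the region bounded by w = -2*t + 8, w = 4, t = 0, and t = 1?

3

On [0, 1], (-2*t + 8) - (4) = -2*t + 4 is ≥ 0 throughout, so the area is a single integral of |-2*t + 4|.
∫[0,1] (-2*t + 4) dt = 3.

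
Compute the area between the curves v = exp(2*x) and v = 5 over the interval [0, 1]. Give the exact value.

The difference (exp(2*x)) - (5) = exp(2*x) - 5 changes sign at x = log(5)/2 inside [0, 1], so split the integral there.
∫[0,log(5)/2] (exp(2*x) - 5) dx = 2 - 5*log(5)/2; the area of that piece is -2 + 5*log(5)/2.
∫[log(5)/2,1] (exp(2*x) - 5) dx = -15/2 + exp(2)/2 + 5*log(5)/2.
Total area = (-2 + 5*log(5)/2) + (-15/2 + exp(2)/2 + 5*log(5)/2) = -19/2 + exp(2)/2 + 5*log(5).

-19/2 + exp(2)/2 + 5*log(5)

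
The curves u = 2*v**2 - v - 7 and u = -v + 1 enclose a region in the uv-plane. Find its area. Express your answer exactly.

Both boundary curves give u as a function of v, so integrate with respect to v. Setting them equal: 2*v**2 - 8 = 0, i.e. 2*(v - 2)*(v + 2) = 0, so they meet at v = -2, 2.
For v in [-2, 2], u = 2*v**2 - v - 7 is on the left; area = ∫[-2,2] (-(2*v**2 - 8)) dv = 64/3.

64/3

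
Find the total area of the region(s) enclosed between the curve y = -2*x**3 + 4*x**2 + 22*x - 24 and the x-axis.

The curve meets the x-axis where -2*x**3 + 4*x**2 + 22*x - 24 = 0, i.e. -2*(x - 4)*(x - 1)*(x + 3) = 0, at x = -3, 1, 4.
On [-3, 1] the curve lies below the axis; ∫[-3,1] (-2*x**3 + 4*x**2 + 22*x - 24) dx = -320/3, giving area 320/3.
On [1, 4] the curve lies above the axis; ∫[1,4] (-2*x**3 + 4*x**2 + 22*x - 24) dx = 99/2, giving area 99/2.
Total area = 320/3 + 99/2 = 937/6.

937/6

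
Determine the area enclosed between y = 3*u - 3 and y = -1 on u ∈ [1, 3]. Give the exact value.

On [1, 3], (3*u - 3) - (-1) = 3*u - 2 is ≥ 0 throughout, so the area is a single integral of |3*u - 2|.
∫[1,3] (3*u - 2) du = 8.

8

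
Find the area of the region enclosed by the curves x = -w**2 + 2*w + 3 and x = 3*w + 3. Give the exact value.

1/6

Both boundary curves give x as a function of w, so integrate with respect to w. Setting them equal: -w**2 - w = 0, i.e. -w*(w + 1) = 0, so they meet at w = -1, 0.
For w in [-1, 0], x = -w**2 + 2*w + 3 is on the right; area = ∫[-1,0] (-w**2 - w) dw = 1/6.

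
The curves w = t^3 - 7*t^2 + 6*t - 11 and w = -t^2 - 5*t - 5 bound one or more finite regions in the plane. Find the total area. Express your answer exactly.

Set the curves equal: t^3 - 7*t^2 + 6*t - 11 = -t^2 - 5*t - 5, so t^3 - 6*t^2 + 11*t - 6 = 0, which factors as (t - 3)*(t - 2)*(t - 1) = 0. The curves meet at t = 1, 2, 3.
On [1, 2], w = t^3 - 7*t^2 + 6*t - 11 is on top; that piece has area ∫[1,2] (t^3 - 6*t^2 + 11*t - 6) dt = 1/4.
On [2, 3], w = -t^2 - 5*t - 5 is on top; that piece has area ∫[2,3] (-(t^3 - 6*t^2 + 11*t - 6)) dt = 1/4.
Total enclosed area = 1/4 + 1/4 = 1/2.

1/2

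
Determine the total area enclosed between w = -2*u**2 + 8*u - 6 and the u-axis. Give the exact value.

8/3

The curve meets the u-axis where -2*u**2 + 8*u - 6 = 0, i.e. -2*(u - 3)*(u - 1) = 0, at u = 1, 3.
On [1, 3] the curve lies above the axis; ∫[1,3] (-2*u**2 + 8*u - 6) du = 8/3, giving area 8/3.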